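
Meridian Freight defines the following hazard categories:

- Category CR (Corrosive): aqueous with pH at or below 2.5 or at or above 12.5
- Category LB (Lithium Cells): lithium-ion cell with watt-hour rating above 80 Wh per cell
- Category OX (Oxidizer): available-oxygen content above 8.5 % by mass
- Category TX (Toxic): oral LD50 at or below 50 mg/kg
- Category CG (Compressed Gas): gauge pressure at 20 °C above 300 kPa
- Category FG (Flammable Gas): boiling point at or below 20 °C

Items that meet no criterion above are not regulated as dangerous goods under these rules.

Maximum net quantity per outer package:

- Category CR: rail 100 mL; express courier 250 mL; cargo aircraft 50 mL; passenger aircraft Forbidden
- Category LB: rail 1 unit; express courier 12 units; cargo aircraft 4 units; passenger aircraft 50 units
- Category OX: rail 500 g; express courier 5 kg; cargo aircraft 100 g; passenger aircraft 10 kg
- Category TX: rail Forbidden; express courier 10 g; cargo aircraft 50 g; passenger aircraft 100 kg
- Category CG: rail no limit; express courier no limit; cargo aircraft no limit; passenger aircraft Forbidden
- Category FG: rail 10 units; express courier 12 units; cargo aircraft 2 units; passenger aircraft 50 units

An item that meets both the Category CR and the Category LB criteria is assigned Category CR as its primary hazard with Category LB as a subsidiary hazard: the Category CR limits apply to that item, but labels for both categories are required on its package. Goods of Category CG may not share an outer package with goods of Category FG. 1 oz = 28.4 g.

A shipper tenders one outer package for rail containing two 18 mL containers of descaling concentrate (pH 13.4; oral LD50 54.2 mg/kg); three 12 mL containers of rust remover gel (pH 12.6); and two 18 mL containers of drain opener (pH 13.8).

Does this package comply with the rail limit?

pH 13.4 meets the Category CR criterion (Corrosive), so the descaling concentrate is Category CR.
The rust remover gel has pH 12.6, which is ≥ 12.5, so it is Category CR (Corrosive).
The drain opener has pH 13.8, which is ≥ 12.5, so it is Category CR (Corrosive).
Category CR net quantity: (two 18 mL containers = 36 mL) + (three 12 mL containers = 36 mL) + (two 18 mL containers = 36 mL) = 108 mL.
That exceeds the Category CR rail limit of 100 mL.

No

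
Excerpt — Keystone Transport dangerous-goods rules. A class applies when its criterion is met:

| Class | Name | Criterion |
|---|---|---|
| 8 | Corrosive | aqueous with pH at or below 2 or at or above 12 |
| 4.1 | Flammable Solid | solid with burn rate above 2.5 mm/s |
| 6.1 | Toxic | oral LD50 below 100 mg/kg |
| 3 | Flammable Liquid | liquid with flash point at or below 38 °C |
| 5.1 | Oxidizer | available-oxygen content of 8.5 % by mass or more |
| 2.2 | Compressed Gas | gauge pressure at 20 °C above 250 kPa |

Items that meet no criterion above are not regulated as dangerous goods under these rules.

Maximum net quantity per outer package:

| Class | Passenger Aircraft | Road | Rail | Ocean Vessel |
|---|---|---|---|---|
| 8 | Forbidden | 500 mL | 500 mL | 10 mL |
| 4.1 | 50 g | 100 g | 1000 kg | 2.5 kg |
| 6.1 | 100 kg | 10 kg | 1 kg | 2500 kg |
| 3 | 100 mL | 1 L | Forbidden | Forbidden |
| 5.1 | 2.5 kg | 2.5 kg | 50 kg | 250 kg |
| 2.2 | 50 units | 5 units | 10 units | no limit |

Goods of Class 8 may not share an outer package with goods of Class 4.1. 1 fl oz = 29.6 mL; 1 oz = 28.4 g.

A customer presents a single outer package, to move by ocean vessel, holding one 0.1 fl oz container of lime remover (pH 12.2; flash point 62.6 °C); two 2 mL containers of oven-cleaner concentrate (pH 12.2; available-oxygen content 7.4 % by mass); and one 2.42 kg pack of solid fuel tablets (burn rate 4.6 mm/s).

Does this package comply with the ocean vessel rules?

No

The lime remover has pH 12.2, which is ≥ 12, so it is Class 8 (Corrosive).
With pH 12.2 (≥ 12), the oven-cleaner concentrate falls in Class 8.
Solid fuel tablets: burn rate 4.6 mm/s > 2.5 mm/s → Class 4.1 (Flammable Solid).
Class 8 net quantity: (one 0.1 fl oz container = 2.96 mL) + (two 2 mL containers = 4 mL) = 6.96 mL.
6.96 mL is within the ocean vessel limit of 10 mL for Class 8.
Class 4.1 quantity: 2.42 kg.
2.42 kg is within the ocean vessel limit of 2.5 kg for Class 4.1.
Class 8 and Class 4.1 may not share an outer package.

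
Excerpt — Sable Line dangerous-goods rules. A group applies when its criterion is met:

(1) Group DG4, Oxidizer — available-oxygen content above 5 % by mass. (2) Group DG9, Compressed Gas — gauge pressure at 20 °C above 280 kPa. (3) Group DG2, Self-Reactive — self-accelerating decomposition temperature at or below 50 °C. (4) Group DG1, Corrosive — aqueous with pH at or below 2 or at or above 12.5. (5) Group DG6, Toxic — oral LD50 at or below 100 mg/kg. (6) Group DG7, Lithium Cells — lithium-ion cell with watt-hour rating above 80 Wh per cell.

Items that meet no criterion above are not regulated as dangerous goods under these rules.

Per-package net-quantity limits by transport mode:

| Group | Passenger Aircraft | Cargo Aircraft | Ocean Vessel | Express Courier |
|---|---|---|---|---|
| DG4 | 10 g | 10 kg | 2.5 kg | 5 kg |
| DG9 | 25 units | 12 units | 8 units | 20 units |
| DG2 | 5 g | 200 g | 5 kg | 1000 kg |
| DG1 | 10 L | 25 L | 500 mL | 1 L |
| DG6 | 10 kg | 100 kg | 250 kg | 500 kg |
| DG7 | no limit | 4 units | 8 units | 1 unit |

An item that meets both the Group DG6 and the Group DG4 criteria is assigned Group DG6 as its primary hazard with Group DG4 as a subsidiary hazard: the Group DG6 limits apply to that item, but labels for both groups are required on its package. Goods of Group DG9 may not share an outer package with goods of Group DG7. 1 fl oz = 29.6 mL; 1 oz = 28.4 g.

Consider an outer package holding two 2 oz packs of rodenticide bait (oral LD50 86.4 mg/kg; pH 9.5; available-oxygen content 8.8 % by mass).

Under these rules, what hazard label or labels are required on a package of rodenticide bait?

Group DG4 and DG6

With oral LD50 86.4 mg/kg (≤ 100 mg/kg), the rodenticide bait falls in Group DG6.
The rodenticide bait has available-oxygen content 8.8 % by mass, which is > 5 % by mass, so it is Group DG4 (Oxidizer).
By the precedence rule Group DG6 is primary and Group DG4 is subsidiary, and that rule requires both labels on the package.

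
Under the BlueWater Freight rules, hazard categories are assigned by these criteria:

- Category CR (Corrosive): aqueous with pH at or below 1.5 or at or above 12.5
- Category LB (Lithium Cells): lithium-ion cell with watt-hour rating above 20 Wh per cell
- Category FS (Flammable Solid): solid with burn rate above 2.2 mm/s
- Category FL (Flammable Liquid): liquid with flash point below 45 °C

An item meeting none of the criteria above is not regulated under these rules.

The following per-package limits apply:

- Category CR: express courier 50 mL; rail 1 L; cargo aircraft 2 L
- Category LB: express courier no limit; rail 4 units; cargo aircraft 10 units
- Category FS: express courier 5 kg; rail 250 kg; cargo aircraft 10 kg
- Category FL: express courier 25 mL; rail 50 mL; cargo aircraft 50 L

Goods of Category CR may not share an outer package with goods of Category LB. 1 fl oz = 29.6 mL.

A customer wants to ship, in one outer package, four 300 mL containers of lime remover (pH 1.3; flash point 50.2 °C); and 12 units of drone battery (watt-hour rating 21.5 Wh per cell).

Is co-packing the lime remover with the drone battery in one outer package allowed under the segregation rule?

pH 1.3 meets the Category CR criterion (Corrosive), so the lime remover is Category CR.
Watt-hour rating 21.5 Wh per cell meets the Category LB criterion (Lithium Cells), so the drone battery is Category LB.
Category CR and Category LB may not share an outer package.

No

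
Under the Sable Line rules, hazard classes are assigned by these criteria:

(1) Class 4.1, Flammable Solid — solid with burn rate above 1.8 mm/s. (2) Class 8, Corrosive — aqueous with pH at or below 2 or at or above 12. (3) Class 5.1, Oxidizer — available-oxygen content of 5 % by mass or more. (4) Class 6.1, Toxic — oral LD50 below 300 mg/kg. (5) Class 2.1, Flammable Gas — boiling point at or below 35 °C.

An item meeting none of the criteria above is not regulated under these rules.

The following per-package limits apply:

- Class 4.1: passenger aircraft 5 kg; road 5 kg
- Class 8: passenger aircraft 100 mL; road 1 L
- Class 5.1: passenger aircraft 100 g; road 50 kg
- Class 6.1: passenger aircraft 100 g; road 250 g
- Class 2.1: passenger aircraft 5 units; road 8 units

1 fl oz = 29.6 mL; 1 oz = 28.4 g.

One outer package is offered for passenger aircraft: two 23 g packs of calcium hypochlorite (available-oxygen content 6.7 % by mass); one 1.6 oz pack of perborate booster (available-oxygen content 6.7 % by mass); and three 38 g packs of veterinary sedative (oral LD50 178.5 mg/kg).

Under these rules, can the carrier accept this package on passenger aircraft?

No

Available-oxygen content 6.7 % by mass meets the Class 5.1 criterion (Oxidizer), so the calcium hypochlorite is Class 5.1.
The perborate booster has available-oxygen content 6.7 % by mass, which is ≥ 5 % by mass, so it is Class 5.1 (Oxidizer).
The veterinary sedative has oral LD50 178.5 mg/kg, which is < 300 mg/kg, so it is Class 6.1 (Toxic).
Total Class 5.1: (two 23 g packs = 46 g) + (one 1.6 oz pack = 45.44 g) = 91.44 g.
That is within the Class 5.1 passenger aircraft limit of 100 g.
Class 6.1 quantity: three 38 g packs = 114 g.
114 g > 100 g (passenger aircraft limit, Class 6.1) — over the limit.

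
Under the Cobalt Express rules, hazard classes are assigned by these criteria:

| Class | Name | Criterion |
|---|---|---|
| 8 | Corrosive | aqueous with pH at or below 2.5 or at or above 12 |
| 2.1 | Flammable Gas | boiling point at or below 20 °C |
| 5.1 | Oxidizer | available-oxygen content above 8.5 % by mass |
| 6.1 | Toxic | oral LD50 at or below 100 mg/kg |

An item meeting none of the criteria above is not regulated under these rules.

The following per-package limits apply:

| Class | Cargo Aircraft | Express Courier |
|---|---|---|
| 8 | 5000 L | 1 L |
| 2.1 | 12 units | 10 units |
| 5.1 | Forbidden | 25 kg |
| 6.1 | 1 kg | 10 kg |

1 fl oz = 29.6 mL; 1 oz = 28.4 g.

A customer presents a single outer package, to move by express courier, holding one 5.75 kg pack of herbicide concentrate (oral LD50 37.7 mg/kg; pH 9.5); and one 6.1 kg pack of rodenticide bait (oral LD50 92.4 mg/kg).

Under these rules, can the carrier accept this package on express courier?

The herbicide concentrate has oral LD50 37.7 mg/kg, which is ≤ 100 mg/kg, so it is Class 6.1 (Toxic).
Oral LD50 92.4 mg/kg meets the Class 6.1 criterion (Toxic), so the rodenticide bait is Class 6.1.
Class 6.1 net quantity: 5.75 kg + 6.1 kg = 11.85 kg.
11.85 kg > 10 kg (express courier limit, Class 6.1) — over the limit.

No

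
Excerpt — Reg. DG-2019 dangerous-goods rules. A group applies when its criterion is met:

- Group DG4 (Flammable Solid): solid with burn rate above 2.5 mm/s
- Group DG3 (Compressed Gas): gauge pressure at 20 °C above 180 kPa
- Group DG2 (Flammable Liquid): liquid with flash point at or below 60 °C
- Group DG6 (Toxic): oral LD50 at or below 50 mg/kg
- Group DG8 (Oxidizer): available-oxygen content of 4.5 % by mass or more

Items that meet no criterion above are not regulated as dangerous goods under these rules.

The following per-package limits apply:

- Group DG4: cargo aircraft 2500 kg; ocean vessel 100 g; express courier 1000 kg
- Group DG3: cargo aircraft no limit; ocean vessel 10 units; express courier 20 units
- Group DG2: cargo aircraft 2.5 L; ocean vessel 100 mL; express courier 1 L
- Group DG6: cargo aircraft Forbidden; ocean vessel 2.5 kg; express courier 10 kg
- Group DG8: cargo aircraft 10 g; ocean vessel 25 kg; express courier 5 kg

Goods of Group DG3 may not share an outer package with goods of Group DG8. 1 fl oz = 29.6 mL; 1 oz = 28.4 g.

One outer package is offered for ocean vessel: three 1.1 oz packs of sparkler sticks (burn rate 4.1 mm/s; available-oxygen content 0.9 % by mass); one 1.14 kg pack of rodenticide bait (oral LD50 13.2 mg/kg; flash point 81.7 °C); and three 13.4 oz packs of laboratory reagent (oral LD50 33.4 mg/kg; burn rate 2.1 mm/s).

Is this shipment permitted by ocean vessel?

Sparkler sticks: burn rate 4.1 mm/s > 2.5 mm/s → Group DG4 (Flammable Solid).
Oral LD50 13.2 mg/kg meets the Group DG6 criterion (Toxic), so the rodenticide bait is Group DG6.
Oral LD50 33.4 mg/kg meets the Group DG6 criterion (Toxic), so the laboratory reagent is Group DG6.
Group DG4 quantity: three 1.1 oz packs = 93.72 g.
That is within the Group DG4 ocean vessel limit of 100 g.
Group DG6 net quantity: 1.14 kg + (three 13.4 oz packs = 1141.68 g) = 2281.68 g.
2281.68 g is within the ocean vessel limit of 2.5 kg for Group DG6.
The segregation rule (Group DG3 with Group DG8) does not apply to Group DG4 with Group DG6.
Every hazard group is within its ocean vessel limit and no segregation rule is violated.

Yes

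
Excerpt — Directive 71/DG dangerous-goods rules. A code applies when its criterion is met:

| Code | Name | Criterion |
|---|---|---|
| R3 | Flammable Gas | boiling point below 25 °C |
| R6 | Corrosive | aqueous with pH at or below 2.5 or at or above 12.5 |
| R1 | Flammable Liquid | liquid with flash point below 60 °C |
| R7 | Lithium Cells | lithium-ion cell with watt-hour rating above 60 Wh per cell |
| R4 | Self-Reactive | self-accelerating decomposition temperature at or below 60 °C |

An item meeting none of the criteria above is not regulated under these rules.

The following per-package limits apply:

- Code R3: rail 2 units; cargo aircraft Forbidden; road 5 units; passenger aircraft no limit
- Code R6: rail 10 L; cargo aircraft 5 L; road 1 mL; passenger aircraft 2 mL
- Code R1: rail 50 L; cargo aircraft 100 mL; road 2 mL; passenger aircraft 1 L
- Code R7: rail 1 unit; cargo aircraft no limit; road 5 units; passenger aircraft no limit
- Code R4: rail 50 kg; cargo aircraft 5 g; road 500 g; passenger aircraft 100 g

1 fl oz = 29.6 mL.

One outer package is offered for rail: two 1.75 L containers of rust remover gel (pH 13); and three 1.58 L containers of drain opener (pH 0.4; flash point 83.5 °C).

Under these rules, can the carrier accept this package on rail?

Yes

The rust remover gel has pH 13, which is ≥ 12.5, so it is Code R6 (Corrosive).
With pH 0.4 (≤ 2.5), the drain opener falls in Code R6.
Code R6 net quantity: (two 1.75 L containers = 3.5 L) + (three 1.58 L containers = 4.74 L) = 8.24 L.
8.24 L ≤ 10 L (rail limit, Code R6) — within limit.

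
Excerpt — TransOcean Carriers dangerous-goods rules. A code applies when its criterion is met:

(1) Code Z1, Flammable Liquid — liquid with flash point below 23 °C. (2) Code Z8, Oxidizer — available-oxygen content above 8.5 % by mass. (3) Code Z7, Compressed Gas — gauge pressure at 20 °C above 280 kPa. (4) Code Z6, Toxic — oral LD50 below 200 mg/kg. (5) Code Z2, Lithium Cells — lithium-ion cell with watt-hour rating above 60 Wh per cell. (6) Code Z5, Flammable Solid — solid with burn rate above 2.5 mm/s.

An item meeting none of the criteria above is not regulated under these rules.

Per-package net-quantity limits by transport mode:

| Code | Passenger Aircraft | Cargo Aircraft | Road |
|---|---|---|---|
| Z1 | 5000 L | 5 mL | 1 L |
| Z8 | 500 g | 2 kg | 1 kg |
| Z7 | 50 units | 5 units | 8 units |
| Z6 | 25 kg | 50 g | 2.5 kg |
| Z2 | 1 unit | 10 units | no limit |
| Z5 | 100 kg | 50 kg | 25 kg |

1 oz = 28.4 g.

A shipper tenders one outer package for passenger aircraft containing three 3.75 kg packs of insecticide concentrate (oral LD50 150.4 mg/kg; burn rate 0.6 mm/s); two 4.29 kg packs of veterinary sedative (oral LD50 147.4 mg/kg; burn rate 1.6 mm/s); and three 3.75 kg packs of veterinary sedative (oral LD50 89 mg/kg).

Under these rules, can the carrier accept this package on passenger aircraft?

No

Oral LD50 150.4 mg/kg meets the Code Z6 criterion (Toxic), so the insecticide concentrate is Code Z6.
Oral LD50 147.4 mg/kg meets the Code Z6 criterion (Toxic), so the veterinary sedative is Code Z6.
Veterinary sedative: oral LD50 89 mg/kg < 200 mg/kg → Code Z6 (Toxic).
Code Z6 net quantity: (three 3.75 kg packs = 11.25 kg) + (two 4.29 kg packs = 8.58 kg) + (three 3.75 kg packs = 11.25 kg) = 31.08 kg.
That exceeds the Code Z6 passenger aircraft limit of 25 kg.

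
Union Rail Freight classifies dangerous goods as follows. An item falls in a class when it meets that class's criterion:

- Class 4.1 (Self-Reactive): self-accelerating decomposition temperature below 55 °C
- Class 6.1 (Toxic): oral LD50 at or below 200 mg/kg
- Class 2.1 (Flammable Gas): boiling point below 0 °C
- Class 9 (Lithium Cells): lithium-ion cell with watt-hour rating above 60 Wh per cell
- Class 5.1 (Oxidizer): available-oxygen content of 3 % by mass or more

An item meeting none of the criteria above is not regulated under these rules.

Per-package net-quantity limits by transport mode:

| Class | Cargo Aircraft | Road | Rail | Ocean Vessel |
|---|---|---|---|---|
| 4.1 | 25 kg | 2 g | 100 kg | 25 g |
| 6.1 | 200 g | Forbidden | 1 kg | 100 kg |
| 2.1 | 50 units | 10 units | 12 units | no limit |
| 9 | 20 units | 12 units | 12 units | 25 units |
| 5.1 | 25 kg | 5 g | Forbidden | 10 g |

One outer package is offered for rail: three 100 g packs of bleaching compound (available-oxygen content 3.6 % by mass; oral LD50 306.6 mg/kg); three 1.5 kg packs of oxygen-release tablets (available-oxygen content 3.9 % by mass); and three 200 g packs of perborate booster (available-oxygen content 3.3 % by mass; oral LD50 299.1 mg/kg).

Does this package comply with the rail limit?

No

With available-oxygen content 3.6 % by mass (≥ 3 % by mass), the bleaching compound falls in Class 5.1.
Oxygen-release tablets: available-oxygen content 3.9 % by mass ≥ 3 % by mass → Class 5.1 (Oxidizer).
Available-oxygen content 3.3 % by mass meets the Class 5.1 criterion (Oxidizer), so the perborate booster is Class 5.1.
Class 5.1 net quantity: (three 100 g packs = 300 g) + (three 1.5 kg packs = 4.5 kg) + (three 200 g packs = 600 g) = 5.4 kg.
Class 5.1 is Forbidden by rail.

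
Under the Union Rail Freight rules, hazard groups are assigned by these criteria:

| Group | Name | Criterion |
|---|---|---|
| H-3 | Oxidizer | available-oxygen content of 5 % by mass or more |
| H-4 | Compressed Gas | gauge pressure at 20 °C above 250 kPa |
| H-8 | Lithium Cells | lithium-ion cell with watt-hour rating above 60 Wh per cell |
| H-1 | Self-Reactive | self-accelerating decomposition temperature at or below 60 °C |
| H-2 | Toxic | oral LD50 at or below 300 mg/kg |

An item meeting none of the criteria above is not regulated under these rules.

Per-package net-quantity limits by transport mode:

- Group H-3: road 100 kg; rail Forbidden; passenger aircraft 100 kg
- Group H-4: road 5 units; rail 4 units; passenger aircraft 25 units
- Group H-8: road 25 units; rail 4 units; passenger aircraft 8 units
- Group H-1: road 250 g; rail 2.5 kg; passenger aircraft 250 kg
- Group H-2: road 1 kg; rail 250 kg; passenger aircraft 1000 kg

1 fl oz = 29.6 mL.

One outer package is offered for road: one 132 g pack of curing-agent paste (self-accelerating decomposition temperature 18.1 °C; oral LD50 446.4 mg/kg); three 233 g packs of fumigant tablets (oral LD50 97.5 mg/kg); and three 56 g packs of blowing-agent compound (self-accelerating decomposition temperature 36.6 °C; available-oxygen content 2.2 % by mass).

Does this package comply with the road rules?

No

The curing-agent paste has self-accelerating decomposition temperature 18.1 °C, which is ≤ 60 °C, so it is Group H-1 (Self-Reactive).
The fumigant tablets have oral LD50 97.5 mg/kg, which is ≤ 300 mg/kg, so they are Group H-2 (Toxic).
Blowing-agent compound: self-accelerating decomposition temperature 36.6 °C ≤ 60 °C → Group H-1 (Self-Reactive).
Total Group H-1: 132 g + (three 56 g packs = 168 g) = 300 g.
300 g exceeds the road limit of 250 g for Group H-1.
Group H-2 quantity: three 233 g packs = 699 g.
That is within the Group H-2 road limit of 1 kg.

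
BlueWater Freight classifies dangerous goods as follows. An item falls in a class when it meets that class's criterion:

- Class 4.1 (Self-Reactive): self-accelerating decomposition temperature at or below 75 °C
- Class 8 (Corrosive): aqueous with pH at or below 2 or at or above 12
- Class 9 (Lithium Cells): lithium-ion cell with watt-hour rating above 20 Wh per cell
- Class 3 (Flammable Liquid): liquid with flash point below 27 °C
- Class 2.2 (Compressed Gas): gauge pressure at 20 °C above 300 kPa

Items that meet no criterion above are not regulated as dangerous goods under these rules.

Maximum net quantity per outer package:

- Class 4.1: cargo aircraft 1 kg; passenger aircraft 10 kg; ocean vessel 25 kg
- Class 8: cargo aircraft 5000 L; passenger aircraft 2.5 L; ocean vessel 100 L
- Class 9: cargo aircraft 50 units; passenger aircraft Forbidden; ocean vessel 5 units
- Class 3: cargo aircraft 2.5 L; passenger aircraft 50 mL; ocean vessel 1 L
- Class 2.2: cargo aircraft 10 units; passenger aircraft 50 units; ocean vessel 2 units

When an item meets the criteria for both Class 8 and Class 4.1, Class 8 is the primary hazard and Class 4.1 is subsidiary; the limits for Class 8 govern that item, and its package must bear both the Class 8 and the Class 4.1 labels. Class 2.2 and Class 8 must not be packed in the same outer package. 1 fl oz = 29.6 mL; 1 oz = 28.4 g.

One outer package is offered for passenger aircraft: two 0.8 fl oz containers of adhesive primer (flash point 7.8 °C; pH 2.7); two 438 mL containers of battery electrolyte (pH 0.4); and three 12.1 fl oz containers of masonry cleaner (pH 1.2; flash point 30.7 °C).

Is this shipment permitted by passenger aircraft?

Yes

Flash point 7.8 °C meets the Class 3 criterion (Flammable Liquid), so the adhesive primer is Class 3.
The battery electrolyte has pH 0.4, which is ≤ 2, so it is Class 8 (Corrosive).
The masonry cleaner has pH 1.2, which is ≤ 2, so it is Class 8 (Corrosive).
Class 8 net quantity: (two 438 mL containers = 876 mL) + (three 12.1 fl oz containers = 1074.48 mL) = 1950.48 mL.
That is within the Class 8 passenger aircraft limit of 2.5 L.
Class 3 quantity: two 0.8 fl oz containers = 47.36 mL.
47.36 mL ≤ 50 mL (passenger aircraft limit, Class 3) — within limit.
The segregation rule (Class 2.2 with Class 8) does not apply to Class 8 with Class 3.
Every hazard class is within its passenger aircraft limit and no segregation rule is violated.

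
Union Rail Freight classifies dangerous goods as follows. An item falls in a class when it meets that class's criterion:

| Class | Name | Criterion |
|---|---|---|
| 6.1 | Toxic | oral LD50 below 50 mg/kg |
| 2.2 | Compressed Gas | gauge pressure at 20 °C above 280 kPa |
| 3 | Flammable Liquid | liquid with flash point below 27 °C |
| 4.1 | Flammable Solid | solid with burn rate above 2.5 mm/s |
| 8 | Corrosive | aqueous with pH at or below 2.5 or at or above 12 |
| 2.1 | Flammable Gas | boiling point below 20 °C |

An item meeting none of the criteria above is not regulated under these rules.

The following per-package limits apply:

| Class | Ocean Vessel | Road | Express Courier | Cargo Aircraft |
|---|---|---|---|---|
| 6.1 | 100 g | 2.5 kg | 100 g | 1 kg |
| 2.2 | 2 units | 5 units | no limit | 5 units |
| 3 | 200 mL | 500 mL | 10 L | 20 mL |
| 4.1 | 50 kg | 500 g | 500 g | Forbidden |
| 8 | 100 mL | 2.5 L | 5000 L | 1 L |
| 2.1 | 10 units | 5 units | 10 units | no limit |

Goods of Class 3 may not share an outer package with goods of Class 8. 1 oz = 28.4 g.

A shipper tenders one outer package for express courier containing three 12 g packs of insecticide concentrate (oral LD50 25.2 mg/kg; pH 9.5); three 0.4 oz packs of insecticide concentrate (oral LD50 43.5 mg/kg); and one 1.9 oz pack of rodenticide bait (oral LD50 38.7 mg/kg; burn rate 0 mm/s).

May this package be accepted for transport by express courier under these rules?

No

Oral LD50 25.2 mg/kg meets the Class 6.1 criterion (Toxic), so the insecticide concentrate is Class 6.1.
With oral LD50 43.5 mg/kg (< 50 mg/kg), the insecticide concentrate falls in Class 6.1.
Oral LD50 38.7 mg/kg meets the Class 6.1 criterion (Toxic), so the rodenticide bait is Class 6.1.
Total Class 6.1: (three 12 g packs = 36 g) + (three 0.4 oz packs = 34.08 g) + (one 1.9 oz pack = 53.96 g) = 124.04 g.
124.04 g exceeds the express courier limit of 100 g for Class 6.1.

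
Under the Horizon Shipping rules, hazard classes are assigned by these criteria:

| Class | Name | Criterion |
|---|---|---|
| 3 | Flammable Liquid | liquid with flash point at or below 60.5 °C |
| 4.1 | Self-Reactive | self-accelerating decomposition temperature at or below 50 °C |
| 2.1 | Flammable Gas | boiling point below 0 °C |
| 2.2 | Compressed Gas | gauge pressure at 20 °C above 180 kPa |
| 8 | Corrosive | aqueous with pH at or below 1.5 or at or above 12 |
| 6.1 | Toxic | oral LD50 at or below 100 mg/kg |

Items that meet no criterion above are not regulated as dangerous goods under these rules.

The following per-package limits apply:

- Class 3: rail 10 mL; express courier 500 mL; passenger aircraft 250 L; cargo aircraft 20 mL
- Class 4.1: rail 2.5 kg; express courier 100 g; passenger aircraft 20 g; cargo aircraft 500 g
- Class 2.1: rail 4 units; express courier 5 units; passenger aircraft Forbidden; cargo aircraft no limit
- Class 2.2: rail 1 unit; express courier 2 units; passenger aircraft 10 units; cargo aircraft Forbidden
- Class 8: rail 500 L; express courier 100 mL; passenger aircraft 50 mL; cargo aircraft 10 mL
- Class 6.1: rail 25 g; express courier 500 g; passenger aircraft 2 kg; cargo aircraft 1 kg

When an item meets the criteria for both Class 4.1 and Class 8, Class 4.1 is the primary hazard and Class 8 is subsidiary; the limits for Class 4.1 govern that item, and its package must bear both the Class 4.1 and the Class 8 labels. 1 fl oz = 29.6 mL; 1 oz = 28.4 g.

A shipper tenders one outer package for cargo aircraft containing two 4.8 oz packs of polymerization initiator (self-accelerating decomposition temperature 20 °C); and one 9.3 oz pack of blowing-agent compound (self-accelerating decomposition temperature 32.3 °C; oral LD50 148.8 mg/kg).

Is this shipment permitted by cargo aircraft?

The polymerization initiator has self-accelerating decomposition temperature 20 °C, which is ≤ 50 °C, so it is Class 4.1 (Self-Reactive).
With self-accelerating decomposition temperature 32.3 °C (≤ 50 °C), the blowing-agent compound falls in Class 4.1.
Class 4.1 net quantity: (two 4.8 oz packs = 272.64 g) + (one 9.3 oz pack = 264.12 g) = 536.76 g.
536.76 g exceeds the cargo aircraft limit of 500 g for Class 4.1.

No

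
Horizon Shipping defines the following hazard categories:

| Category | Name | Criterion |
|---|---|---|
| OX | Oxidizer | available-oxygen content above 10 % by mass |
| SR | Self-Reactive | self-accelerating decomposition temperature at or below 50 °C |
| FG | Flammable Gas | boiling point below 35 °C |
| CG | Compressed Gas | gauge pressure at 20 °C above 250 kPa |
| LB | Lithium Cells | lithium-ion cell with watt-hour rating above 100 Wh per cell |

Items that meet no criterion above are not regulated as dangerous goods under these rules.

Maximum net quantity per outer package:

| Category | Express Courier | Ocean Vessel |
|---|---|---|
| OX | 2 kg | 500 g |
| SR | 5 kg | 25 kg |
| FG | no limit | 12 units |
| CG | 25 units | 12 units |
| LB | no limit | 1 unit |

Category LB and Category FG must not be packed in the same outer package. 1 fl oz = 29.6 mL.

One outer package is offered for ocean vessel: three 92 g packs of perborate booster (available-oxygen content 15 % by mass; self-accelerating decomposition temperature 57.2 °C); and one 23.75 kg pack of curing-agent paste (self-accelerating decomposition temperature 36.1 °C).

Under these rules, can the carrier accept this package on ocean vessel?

Yes

With available-oxygen content 15 % by mass (> 10 % by mass), the perborate booster falls in Category OX.
The curing-agent paste has self-accelerating decomposition temperature 36.1 °C, which is ≤ 50 °C, so it is Category SR (Self-Reactive).
Category SR quantity: 23.75 kg.
That is within the Category SR ocean vessel limit of 25 kg.
Category OX quantity: three 92 g packs = 276 g.
276 g ≤ 500 g (ocean vessel limit, Category OX) — within limit.
The segregation rule (Category LB with Category FG) does not apply to Category SR with Category OX.
Every hazard category is within its ocean vessel limit and no segregation rule is violated.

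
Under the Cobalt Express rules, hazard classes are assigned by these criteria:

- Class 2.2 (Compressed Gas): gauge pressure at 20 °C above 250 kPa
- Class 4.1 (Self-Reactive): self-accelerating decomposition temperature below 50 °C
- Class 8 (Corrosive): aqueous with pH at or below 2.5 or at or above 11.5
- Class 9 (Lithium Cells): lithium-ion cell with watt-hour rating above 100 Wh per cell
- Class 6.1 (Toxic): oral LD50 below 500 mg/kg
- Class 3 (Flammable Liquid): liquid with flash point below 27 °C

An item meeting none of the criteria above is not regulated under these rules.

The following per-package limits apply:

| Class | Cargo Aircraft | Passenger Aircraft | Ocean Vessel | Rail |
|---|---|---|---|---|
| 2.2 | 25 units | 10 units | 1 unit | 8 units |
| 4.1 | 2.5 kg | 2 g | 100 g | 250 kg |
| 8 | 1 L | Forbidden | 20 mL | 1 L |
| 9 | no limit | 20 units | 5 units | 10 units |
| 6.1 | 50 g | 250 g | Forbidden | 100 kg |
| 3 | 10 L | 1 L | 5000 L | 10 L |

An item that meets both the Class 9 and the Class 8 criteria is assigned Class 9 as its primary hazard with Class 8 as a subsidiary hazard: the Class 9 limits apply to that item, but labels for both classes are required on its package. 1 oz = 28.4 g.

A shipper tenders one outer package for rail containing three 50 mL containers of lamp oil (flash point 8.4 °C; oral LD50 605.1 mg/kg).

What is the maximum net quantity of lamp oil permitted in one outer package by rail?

Lamp oil: flash point 8.4 °C < 27 °C → Class 3 (Flammable Liquid).
The rail limit for Class 3 is 10 L.

10 L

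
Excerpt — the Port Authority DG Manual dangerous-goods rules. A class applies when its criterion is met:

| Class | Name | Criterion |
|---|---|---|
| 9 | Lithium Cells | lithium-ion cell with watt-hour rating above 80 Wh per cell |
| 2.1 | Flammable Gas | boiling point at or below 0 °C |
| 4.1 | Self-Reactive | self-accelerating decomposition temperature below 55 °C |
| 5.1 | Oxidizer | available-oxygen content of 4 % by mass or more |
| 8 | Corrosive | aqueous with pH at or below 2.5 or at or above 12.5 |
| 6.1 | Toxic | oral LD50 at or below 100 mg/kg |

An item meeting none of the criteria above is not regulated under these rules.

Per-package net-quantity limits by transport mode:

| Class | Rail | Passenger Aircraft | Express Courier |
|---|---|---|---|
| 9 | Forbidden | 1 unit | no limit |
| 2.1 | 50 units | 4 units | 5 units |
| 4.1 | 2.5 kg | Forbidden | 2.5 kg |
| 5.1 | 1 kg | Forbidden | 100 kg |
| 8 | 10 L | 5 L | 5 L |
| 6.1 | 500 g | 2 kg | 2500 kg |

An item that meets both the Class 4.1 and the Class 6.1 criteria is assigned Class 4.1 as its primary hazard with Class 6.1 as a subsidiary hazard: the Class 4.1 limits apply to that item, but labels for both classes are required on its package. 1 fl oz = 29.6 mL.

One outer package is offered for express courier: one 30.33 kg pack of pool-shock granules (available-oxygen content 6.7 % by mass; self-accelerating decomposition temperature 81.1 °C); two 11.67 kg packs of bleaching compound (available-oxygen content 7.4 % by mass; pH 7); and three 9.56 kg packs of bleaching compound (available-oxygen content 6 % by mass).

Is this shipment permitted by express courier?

The pool-shock granules have available-oxygen content 6.7 % by mass, which is ≥ 4 % by mass, so they are Class 5.1 (Oxidizer).
Bleaching compound: available-oxygen content 7.4 % by mass ≥ 4 % by mass → Class 5.1 (Oxidizer).
With available-oxygen content 6 % by mass (≥ 4 % by mass), the bleaching compound falls in Class 5.1.
Class 5.1 net quantity: 30.33 kg + (two 11.67 kg packs = 23.34 kg) + (three 9.56 kg packs = 28.68 kg) = 82.35 kg.
82.35 kg ≤ 100 kg (express courier limit, Class 5.1) — within limit.

Yes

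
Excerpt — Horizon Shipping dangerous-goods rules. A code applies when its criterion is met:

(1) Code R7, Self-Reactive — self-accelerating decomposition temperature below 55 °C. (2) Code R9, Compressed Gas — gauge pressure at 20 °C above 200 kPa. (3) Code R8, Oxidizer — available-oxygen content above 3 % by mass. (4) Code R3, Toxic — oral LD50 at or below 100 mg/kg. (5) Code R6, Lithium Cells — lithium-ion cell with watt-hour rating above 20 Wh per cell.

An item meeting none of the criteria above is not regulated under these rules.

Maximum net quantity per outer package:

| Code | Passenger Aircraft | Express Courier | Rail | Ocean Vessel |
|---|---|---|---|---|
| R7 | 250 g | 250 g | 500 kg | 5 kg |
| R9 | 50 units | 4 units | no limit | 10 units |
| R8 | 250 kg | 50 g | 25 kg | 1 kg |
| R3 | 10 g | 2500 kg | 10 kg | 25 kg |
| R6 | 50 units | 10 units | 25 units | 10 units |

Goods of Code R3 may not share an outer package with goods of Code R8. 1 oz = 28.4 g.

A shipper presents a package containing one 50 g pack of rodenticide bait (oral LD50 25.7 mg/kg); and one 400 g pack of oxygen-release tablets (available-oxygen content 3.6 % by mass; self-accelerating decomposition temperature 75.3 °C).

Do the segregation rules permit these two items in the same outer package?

No

Rodenticide bait: oral LD50 25.7 mg/kg ≤ 100 mg/kg → Code R3 (Toxic).
With available-oxygen content 3.6 % by mass (> 3 % by mass), the oxygen-release tablets fall in Code R8.
Code R3 and Code R8 may not share an outer package.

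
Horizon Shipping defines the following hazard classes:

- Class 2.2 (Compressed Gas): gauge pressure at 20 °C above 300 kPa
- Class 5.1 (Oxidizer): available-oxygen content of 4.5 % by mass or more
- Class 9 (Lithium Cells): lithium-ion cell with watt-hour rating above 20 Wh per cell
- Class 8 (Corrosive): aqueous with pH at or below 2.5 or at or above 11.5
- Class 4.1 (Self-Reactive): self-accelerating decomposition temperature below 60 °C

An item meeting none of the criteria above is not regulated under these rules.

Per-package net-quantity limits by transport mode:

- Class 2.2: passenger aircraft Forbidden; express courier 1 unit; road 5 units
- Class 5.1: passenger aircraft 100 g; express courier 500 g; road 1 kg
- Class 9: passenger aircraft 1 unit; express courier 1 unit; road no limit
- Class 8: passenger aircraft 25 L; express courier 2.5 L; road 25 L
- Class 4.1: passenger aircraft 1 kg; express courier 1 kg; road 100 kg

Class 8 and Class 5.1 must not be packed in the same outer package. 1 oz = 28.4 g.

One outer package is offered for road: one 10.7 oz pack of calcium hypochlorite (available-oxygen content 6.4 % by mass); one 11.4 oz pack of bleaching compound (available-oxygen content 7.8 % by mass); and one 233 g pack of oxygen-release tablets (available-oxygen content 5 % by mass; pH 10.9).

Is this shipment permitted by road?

Available-oxygen content 6.4 % by mass meets the Class 5.1 criterion (Oxidizer), so the calcium hypochlorite is Class 5.1.
Available-oxygen content 7.8 % by mass meets the Class 5.1 criterion (Oxidizer), so the bleaching compound is Class 5.1.
With available-oxygen content 5 % by mass (≥ 4.5 % by mass), the oxygen-release tablets fall in Class 5.1.
Class 5.1 net quantity: (one 10.7 oz pack = 303.88 g) + (one 11.4 oz pack = 323.76 g) + 233 g = 860.64 g.
860.64 g is within the road limit of 1 kg for Class 5.1.

Yes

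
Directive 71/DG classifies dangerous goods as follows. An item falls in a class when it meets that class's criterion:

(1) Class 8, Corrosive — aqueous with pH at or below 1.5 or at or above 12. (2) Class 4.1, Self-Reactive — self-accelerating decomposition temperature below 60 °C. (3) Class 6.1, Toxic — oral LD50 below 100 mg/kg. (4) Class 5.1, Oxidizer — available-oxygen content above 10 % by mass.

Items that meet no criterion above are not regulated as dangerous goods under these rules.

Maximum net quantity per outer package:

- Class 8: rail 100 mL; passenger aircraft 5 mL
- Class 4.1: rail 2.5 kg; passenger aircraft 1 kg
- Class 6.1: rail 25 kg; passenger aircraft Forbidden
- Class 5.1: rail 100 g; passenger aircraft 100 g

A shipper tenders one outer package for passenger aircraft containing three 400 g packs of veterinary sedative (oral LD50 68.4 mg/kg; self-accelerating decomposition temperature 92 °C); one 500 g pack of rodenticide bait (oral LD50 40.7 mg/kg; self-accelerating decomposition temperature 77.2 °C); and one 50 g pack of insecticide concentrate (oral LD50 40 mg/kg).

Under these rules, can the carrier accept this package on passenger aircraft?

The veterinary sedative has oral LD50 68.4 mg/kg, which is < 100 mg/kg, so it is Class 6.1 (Toxic).
The rodenticide bait has oral LD50 40.7 mg/kg, which is < 100 mg/kg, so it is Class 6.1 (Toxic).
Insecticide concentrate: oral LD50 40 mg/kg < 100 mg/kg → Class 6.1 (Toxic).
Class 6.1 net quantity: (three 400 g packs = 1.2 kg) + 500 g + 50 g = 1.75 kg.
By passenger aircraft, Class 6.1 is Forbidden regardless of quantity.

No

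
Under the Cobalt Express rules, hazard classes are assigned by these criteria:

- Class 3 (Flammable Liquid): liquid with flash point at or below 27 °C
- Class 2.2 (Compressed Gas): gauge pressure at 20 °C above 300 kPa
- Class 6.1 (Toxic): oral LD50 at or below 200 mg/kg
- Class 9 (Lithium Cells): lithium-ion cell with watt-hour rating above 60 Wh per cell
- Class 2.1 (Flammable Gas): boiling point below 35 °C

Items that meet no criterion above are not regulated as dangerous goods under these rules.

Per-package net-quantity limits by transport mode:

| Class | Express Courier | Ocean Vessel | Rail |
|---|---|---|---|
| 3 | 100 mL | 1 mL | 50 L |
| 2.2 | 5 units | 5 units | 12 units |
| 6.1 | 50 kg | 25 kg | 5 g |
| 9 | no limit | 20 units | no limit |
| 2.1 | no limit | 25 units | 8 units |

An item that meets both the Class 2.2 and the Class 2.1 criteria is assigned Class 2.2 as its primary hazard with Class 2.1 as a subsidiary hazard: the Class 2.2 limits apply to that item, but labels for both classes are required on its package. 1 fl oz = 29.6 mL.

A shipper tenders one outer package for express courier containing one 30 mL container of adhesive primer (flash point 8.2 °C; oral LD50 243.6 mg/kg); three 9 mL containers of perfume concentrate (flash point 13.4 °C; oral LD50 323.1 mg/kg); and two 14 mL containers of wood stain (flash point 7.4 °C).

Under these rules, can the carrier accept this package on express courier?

The adhesive primer has flash point 8.2 °C, which is ≤ 27 °C, so it is Class 3 (Flammable Liquid).
Flash point 13.4 °C meets the Class 3 criterion (Flammable Liquid), so the perfume concentrate is Class 3.
Wood stain: flash point 7.4 °C ≤ 27 °C → Class 3 (Flammable Liquid).
Class 3 net quantity: 30 mL + (three 9 mL containers = 27 mL) + (two 14 mL containers = 28 mL) = 85 mL.
85 mL ≤ 100 mL (express courier limit, Class 3) — within limit.

Yes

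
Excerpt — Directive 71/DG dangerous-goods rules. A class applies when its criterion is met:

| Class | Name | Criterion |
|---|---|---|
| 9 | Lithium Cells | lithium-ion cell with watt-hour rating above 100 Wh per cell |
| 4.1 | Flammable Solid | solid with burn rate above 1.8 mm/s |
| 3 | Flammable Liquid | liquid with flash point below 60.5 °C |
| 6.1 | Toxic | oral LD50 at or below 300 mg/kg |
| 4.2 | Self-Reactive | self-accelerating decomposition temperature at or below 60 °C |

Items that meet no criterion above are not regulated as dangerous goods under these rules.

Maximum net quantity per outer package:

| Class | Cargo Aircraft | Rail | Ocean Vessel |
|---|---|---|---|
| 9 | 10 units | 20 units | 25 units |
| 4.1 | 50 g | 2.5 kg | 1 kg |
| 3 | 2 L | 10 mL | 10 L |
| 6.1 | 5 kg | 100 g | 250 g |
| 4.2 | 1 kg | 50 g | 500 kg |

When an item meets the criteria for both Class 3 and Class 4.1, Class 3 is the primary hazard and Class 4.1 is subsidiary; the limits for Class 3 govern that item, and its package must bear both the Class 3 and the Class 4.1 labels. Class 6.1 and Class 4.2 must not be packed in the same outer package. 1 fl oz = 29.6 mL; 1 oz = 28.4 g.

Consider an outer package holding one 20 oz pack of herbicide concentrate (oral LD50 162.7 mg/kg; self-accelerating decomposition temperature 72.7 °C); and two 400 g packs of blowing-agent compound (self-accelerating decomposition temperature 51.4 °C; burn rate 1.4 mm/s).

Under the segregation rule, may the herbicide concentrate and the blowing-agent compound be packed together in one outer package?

No

Herbicide concentrate: oral LD50 162.7 mg/kg ≤ 300 mg/kg → Class 6.1 (Toxic).
With self-accelerating decomposition temperature 51.4 °C (≤ 60 °C), the blowing-agent compound falls in Class 4.2.
Class 6.1 and Class 4.2 may not share an outer package.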